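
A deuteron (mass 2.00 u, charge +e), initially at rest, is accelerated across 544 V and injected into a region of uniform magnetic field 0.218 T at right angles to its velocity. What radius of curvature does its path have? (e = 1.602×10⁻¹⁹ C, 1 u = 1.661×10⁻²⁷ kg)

Acceleration: |q|V = ½mv² ⇒ v = √(2|q|V/m) = √(2·1.602×10⁻¹⁹·544/3.322×10⁻²⁷) ≈ 2.291×10⁵ m/s.
In the field: r = mv/(|q|B) = (3.322×10⁻²⁷)(2.291×10⁵)/((1.602×10⁻¹⁹)(0.218)) ≈ 0.0218 m.

r ≈ 0.0218 m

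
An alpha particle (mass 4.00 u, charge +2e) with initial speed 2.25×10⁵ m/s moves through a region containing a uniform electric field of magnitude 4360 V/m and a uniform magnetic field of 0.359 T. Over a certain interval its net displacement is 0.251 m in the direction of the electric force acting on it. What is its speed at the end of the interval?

B does no work; ΔKE = |q|E d.
½mv_f² = ½mv₀² + |q|Ed = ½(6.644×10⁻²⁷)(2.25×10⁵)² + (3.204×10⁻¹⁹)(4360)(0.251) ≈ 1.682×10⁻¹⁶ J + 3.506×10⁻¹⁶ J ≈ 5.188×10⁻¹⁶ J.
v_f = √(2·5.188×10⁻¹⁶/6.644×10⁻²⁷) ≈ 3.95×10⁵ m/s.

v_f ≈ 3.95×10⁵ m/s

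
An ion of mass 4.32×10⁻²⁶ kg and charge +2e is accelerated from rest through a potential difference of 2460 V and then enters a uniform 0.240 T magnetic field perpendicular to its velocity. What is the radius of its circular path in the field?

Acceleration: |q|V = ½mv² ⇒ v = √(2|q|V/m) = √(2·3.204×10⁻¹⁹·2460/4.32×10⁻²⁶) ≈ 1.910×10⁵ m/s.
In the field: r = mv/(|q|B) = (4.32×10⁻²⁶)(1.910×10⁵)/((3.204×10⁻¹⁹)(0.240)) ≈ 0.107 m.

r ≈ 0.107 m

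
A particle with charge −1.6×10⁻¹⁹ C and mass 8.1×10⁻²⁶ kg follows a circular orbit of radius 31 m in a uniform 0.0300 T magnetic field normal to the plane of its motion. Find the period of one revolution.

T ≈ 1.06×10⁻⁴ s

The cyclotron period depends only on m, q, B: T = 2πm/(|q|B).
T = 2π(8.1×10⁻²⁶)/((1.6×10⁻¹⁹)(0.0300)) ≈ 1.06×10⁻⁴ s.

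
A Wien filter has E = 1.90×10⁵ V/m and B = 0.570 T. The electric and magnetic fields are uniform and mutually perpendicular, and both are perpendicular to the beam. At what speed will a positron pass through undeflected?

For undeflected motion the electric and magnetic forces balance: qE = qvB.
v = E/B = 1.90×10⁵/0.570 = 3.33×10⁵ m/s.

v = 3.33×10⁵ m/s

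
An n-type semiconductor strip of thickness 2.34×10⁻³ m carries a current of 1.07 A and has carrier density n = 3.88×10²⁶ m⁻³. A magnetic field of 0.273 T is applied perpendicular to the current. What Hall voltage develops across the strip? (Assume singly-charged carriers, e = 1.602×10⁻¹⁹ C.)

V_H = IB/(n e t).
V_H = (1.07)(0.273)/((3.88×10²⁶)(1.602×10⁻¹⁹)(2.34×10⁻³)) ≈ 2.01×10⁻⁶ V.

V_H ≈ 2.01×10⁻⁶ V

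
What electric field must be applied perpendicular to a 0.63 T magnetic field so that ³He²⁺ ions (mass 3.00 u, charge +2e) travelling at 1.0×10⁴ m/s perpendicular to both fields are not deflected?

E = 6300 V/m

For straight-line motion qE = qvB, so E = vB.
E = 1.0×10⁴ × 0.63 = 6300 V/m.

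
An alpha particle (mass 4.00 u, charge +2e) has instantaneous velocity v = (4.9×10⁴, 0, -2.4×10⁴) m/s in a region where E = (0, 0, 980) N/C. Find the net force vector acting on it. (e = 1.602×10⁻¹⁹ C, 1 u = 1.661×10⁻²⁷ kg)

Only an electric field acts, so F = qE = (3.204×10⁻¹⁹ C)·(0, 0, 980) = (0, 0, 3.14×10⁻¹⁶) N.

F ≈ (0, 0, 3.14×10⁻¹⁶) N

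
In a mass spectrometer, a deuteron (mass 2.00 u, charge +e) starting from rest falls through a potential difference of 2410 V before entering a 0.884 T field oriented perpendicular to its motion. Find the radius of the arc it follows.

r ≈ 0.0113 m

Acceleration: |q|V = ½mv² ⇒ v = √(2|q|V/m) = √(2·1.602×10⁻¹⁹·2410/3.322×10⁻²⁷) ≈ 4.821×10⁵ m/s.
In the field: r = mv/(|q|B) = (3.322×10⁻²⁷)(4.821×10⁵)/((1.602×10⁻¹⁹)(0.884)) ≈ 0.0113 m.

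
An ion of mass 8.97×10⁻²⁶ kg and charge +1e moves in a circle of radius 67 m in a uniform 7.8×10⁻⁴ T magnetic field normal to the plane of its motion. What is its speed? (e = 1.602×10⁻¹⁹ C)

From |q|vB = mv²/r, v = |q|Br/m.
v = (1.602×10⁻¹⁹)(7.8×10⁻⁴)(67)/8.97×10⁻²⁶ ≈ 9.3×10⁴ m/s.

v ≈ 9.3×10⁴ m/s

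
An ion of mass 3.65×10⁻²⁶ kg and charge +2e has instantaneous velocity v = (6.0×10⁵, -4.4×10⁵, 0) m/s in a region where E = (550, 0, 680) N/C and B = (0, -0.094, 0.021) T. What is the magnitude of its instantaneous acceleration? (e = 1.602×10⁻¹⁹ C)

|a| ≈ 5.07×10¹¹ m/s²

v×B = (-9240, -1.26×10⁴, -5.64×10⁴) N/C.
E + v×B = (-8690, -1.26×10⁴, -5.57×10⁴) N/C.
F = q(E + v×B) = (3.204×10⁻¹⁹ C)·(-8690, -1.26×10⁴, -5.57×10⁴) = (-2.78×10⁻¹⁵, -4.04×10⁻¹⁵, -1.79×10⁻¹⁴) N.
|a| = |F|/m = 1.851×10⁻¹⁴/3.65×10⁻²⁶ ≈ 5.07×10¹¹ m/s².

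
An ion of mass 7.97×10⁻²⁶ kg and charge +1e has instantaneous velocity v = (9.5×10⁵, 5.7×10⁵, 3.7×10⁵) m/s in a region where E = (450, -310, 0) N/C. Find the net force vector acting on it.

F ≈ (7.21×10⁻¹⁷, -4.97×10⁻¹⁷, 0) N

Only an electric field acts, so F = qE = (1.602×10⁻¹⁹ C)·(450, -310, 0) = (7.21×10⁻¹⁷, -4.97×10⁻¹⁷, 0) N.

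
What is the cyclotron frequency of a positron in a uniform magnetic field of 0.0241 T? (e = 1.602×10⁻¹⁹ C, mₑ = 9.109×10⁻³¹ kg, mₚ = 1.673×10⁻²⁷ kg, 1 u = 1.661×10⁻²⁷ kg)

f = |q|B/(2πm).
f = (1.602×10⁻¹⁹)(0.0241)/(2π·9.109×10⁻³¹) ≈ 6.75×10⁸ Hz.

f ≈ 6.75×10⁸ Hz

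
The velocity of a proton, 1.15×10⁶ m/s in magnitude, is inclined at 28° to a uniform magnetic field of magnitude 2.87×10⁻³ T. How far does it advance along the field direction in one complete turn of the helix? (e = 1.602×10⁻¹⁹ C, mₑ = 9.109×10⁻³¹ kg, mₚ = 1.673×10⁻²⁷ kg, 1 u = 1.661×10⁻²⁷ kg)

p ≈ 23.2 m

v∥ = v cosθ = 1.15×10⁶·cos28° ≈ 1.015×10⁶ m/s.
T = 2πm/(|q|B) = 2π(1.673×10⁻²⁷)/((1.602×10⁻¹⁹)(2.87×10⁻³)) ≈ 2.286×10⁻⁵ s.
pitch = v∥ T = (1.015×10⁶)(2.286×10⁻⁵) ≈ 23.2 m.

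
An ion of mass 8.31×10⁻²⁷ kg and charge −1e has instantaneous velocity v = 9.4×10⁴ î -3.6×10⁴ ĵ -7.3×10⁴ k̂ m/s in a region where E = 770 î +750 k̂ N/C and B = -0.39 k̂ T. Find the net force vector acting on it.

F ≈ (-2.37×10⁻¹⁵, -5.87×10⁻¹⁵, -1.20×10⁻¹⁶) N

v×B = (1.40×10⁴, 3.67×10⁴, 0) N/C.
E + v×B = (1.48×10⁴, 3.67×10⁴, 750) N/C.
F = q(E + v×B) = (−1.602×10⁻¹⁹ C)·(1.48×10⁴, 3.67×10⁴, 750) = (-2.37×10⁻¹⁵, -5.87×10⁻¹⁵, -1.20×10⁻¹⁶) N.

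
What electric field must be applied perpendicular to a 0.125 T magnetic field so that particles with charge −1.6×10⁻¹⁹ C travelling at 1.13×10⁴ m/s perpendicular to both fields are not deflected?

E = 1410 V/m

For straight-line motion qE = qvB, so E = vB.
E = 1.13×10⁴ × 0.125 = 1410 V/m.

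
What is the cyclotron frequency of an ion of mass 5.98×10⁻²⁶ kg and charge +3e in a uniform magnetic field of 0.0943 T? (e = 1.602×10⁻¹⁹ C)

f = |q|B/(2πm).
f = (4.806×10⁻¹⁹)(0.0943)/(2π·5.98×10⁻²⁶) ≈ 1.21×10⁵ Hz.

f ≈ 1.21×10⁵ Hz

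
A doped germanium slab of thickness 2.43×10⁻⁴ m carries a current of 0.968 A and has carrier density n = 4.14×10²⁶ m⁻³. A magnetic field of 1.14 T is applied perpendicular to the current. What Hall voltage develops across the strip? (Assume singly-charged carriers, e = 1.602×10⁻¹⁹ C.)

V_H = IB/(n e t).
V_H = (0.968)(1.14)/((4.14×10²⁶)(1.602×10⁻¹⁹)(2.43×10⁻⁴)) ≈ 6.85×10⁻⁵ V.

V_H ≈ 6.85×10⁻⁵ V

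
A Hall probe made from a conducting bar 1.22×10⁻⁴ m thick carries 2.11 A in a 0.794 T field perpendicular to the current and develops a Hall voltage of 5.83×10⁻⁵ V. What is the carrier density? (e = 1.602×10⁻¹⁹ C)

From V_H = IB/(n e t), n = IB/(V_H e t).
n = (2.11)(0.794)/((5.83×10⁻⁵)(1.602×10⁻¹⁹)(1.22×10⁻⁴)) ≈ 1.47×10²⁷ m⁻³.

n ≈ 1.47×10²⁷ m⁻³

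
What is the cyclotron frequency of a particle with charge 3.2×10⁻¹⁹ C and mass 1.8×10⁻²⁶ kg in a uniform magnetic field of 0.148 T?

f = |q|B/(2πm).
f = (3.2×10⁻¹⁹)(0.148)/(2π·1.8×10⁻²⁶) ≈ 4.19×10⁵ Hz.

f ≈ 4.19×10⁵ Hz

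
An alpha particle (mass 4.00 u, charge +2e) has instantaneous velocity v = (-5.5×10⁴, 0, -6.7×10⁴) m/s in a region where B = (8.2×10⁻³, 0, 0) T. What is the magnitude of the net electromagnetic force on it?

|F| ≈ 1.76×10⁻¹⁶ N

v×B = (0, -549, 0) N/C.
F = q v×B = (3.204×10⁻¹⁹ C)·(0, -549, 0) = (0, -1.76×10⁻¹⁶, 0) N.
|F| = 1.76×10⁻¹⁶ N.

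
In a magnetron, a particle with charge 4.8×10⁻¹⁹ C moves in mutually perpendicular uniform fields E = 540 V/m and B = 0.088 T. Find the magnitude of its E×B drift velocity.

v_d ≈ 6100 m/s

The E×B drift speed is v_d = E/B.
v_d = 540/0.088 = 6100 m/s.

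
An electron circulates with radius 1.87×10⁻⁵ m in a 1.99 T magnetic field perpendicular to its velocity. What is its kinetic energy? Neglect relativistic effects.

KE ≈ 1.95×10⁻¹⁷ J

v = |q|Br/m, then KE = ½mv² = (qBr)²/(2m).
v = (1.602×10⁻¹⁹)(1.99)(1.87×10⁻⁵)/9.109×10⁻³¹ ≈ 6.545×10⁶ m/s.
KE = ½(9.109×10⁻³¹)(6.545×10⁶)² ≈ 1.95×10⁻¹⁷ J.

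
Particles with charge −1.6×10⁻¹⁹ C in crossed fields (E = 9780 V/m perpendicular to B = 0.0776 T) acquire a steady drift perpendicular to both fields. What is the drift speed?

v_d ≈ 1.26×10⁵ m/s

In crossed fields the guiding centre drifts at v_d = |E×B|/B² = E/B, independent of charge and mass.
v_d = 9780/0.0776 = 1.26×10⁵ m/s.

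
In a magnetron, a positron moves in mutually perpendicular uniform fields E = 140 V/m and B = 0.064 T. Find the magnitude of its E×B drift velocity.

The steady drift has the magnetic force balancing the electric force, so v_d = E/B.
v_d = 140/0.064 = 2200 m/s.

v_d ≈ 2200 m/s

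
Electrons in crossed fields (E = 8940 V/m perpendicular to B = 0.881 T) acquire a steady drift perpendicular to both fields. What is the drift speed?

The steady drift has the magnetic force balancing the electric force, so v_d = E/B.
v_d = 8940/0.881 = 1.01×10⁴ m/s.

v_d ≈ 1.01×10⁴ m/s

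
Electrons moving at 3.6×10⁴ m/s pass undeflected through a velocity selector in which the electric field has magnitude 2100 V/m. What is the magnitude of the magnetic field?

Balance of forces in the selector: qE = qvB ⇒ B = E/v.
B = 2100/3.6×10⁴ = 0.058 T.

B = 0.058 T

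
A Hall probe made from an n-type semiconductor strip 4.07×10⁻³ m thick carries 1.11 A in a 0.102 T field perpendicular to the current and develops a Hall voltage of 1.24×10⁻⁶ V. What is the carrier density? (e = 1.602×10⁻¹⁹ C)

n ≈ 1.40×10²⁶ m⁻³

From V_H = IB/(n e t), n = IB/(V_H e t).
n = (1.11)(0.102)/((1.24×10⁻⁶)(1.602×10⁻¹⁹)(4.07×10⁻³)) ≈ 1.40×10²⁶ m⁻³.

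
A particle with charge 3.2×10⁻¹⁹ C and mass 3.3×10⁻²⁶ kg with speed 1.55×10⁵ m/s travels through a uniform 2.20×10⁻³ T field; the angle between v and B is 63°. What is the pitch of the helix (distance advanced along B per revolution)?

p ≈ 20.7 m

v∥ = v cosθ = 1.55×10⁵·cos63° ≈ 7.037×10⁴ m/s.
T = 2πm/(|q|B) = 2π(3.3×10⁻²⁶)/((3.2×10⁻¹⁹)(2.20×10⁻³)) ≈ 2.945×10⁻⁴ s.
pitch = v∥ T = (7.037×10⁴)(2.945×10⁻⁴) ≈ 20.7 m.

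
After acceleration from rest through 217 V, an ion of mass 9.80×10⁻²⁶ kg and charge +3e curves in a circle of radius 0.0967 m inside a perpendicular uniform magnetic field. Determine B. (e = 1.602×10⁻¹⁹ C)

v = √(2|q|V/m) = √(2·4.806×10⁻¹⁹·217/9.80×10⁻²⁶) ≈ 4.613×10⁴ m/s.
B = mv/(|q|r) = (9.80×10⁻²⁶)(4.613×10⁴)/((4.806×10⁻¹⁹)(0.0967)) ≈ 0.0973 T.

B ≈ 0.0973 T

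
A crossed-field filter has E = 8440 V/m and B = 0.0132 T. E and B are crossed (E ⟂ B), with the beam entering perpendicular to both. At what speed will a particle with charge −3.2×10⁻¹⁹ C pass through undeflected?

Straight-line motion ⇒ electric and magnetic forces cancel, so E = vB.
v = E/B = 8440/0.0132 = 6.39×10⁵ m/s.
The result is independent of the particle's charge and mass.

v = 6.39×10⁵ m/s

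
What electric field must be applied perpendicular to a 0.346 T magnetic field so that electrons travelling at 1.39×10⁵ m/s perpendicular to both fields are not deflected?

E = 4.81×10⁴ V/m

For straight-line motion qE = qvB, so E = vB.
E = 1.39×10⁵ × 0.346 = 4.81×10⁴ V/m.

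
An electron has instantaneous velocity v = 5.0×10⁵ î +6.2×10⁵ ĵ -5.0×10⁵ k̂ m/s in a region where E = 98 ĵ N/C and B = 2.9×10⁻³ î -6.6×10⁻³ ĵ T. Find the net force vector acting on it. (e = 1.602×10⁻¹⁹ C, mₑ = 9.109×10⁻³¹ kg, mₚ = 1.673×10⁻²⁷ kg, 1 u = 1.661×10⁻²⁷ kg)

v×B = (-3300, -1450, -5100) N/C.
E + v×B = (-3300, -1350, -5100) N/C.
F = q(E + v×B) = (−1.602×10⁻¹⁹ C)·(-3300, -1350, -5100) = (5.29×10⁻¹⁶, 2.17×10⁻¹⁶, 8.17×10⁻¹⁶) N.

F ≈ (5.29×10⁻¹⁶, 2.17×10⁻¹⁶, 8.17×10⁻¹⁶) N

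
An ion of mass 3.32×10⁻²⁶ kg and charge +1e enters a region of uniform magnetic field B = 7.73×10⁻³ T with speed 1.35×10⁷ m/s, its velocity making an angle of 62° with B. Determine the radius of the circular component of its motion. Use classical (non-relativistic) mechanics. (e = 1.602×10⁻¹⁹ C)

v⊥ = v sinθ = 1.35×10⁷·sin62° ≈ 1.192×10⁷ m/s.
r = m v⊥/(|q|B) = (3.32×10⁻²⁶)(1.192×10⁷)/((1.602×10⁻¹⁹)(7.73×10⁻³)) ≈ 320 m.

r ≈ 320 m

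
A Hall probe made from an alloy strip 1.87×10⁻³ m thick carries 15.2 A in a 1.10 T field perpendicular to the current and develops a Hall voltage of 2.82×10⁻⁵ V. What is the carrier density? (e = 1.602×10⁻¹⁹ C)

From V_H = IB/(n e t), n = IB/(V_H e t).
n = (15.2)(1.10)/((2.82×10⁻⁵)(1.602×10⁻¹⁹)(1.87×10⁻³)) ≈ 1.98×10²⁷ m⁻³.

n ≈ 1.98×10²⁷ m⁻³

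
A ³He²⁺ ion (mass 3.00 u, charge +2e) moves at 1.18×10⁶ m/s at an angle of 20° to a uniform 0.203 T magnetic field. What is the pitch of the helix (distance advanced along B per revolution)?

v∥ = v cosθ = 1.18×10⁶·cos20° ≈ 1.109×10⁶ m/s.
T = 2πm/(|q|B) = 2π(4.983×10⁻²⁷)/((3.204×10⁻¹⁹)(0.203)) ≈ 4.814×10⁻⁷ s.
pitch = v∥ T = (1.109×10⁶)(4.814×10⁻⁷) ≈ 0.534 m.

p ≈ 0.534 m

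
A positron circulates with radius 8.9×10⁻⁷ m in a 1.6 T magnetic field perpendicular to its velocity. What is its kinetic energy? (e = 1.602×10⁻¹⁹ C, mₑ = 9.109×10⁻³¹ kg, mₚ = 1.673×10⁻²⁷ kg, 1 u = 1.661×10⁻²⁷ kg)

KE ≈ 2.9×10⁻²⁰ J

v = |q|Br/m, then KE = ½mv² = (qBr)²/(2m).
v = (1.602×10⁻¹⁹)(1.6)(8.9×10⁻⁷)/9.109×10⁻³¹ ≈ 2.504×10⁵ m/s.
KE = ½(9.109×10⁻³¹)(2.504×10⁵)² ≈ 2.9×10⁻²⁰ J.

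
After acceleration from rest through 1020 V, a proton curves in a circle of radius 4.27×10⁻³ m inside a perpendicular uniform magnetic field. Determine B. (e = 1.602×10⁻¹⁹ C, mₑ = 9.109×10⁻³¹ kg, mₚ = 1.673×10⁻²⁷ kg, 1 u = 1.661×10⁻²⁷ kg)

v = √(2|q|V/m) = √(2·1.602×10⁻¹⁹·1020/1.673×10⁻²⁷) ≈ 4.420×10⁵ m/s.
B = mv/(|q|r) = (1.673×10⁻²⁷)(4.420×10⁵)/((1.602×10⁻¹⁹)(4.27×10⁻³)) ≈ 1.08 T.

B ≈ 1.08 T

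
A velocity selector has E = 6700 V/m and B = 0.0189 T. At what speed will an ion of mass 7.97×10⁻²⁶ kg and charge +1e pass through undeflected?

For undeflected motion the electric and magnetic forces balance: qE = qvB.
v = E/B = 6700/0.0189 = 3.54×10⁵ m/s.
The result is independent of the particle's charge and mass.

v = 3.54×10⁵ m/s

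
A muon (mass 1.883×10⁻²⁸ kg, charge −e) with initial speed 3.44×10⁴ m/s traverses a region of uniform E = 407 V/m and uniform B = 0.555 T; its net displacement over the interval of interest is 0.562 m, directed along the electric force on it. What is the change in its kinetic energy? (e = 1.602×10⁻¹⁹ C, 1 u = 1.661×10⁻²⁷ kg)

The magnetic force is always ⟂ v and does no work; only the electric force changes KE.
ΔKE = F_E · d = |q|E d = (1.602×10⁻¹⁹)(407)(0.562) ≈ 3.66×10⁻¹⁷ J.

ΔKE ≈ 3.66×10⁻¹⁷ J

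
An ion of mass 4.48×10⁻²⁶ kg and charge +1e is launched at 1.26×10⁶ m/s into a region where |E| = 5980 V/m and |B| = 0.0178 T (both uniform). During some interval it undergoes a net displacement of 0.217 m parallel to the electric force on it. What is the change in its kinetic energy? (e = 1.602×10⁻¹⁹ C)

ΔKE ≈ 2.08×10⁻¹⁶ J

The magnetic force is always ⟂ v and does no work; only the electric force changes KE.
ΔKE = F_E · d = |q|E d = (1.602×10⁻¹⁹)(5980)(0.217) ≈ 2.08×10⁻¹⁶ J.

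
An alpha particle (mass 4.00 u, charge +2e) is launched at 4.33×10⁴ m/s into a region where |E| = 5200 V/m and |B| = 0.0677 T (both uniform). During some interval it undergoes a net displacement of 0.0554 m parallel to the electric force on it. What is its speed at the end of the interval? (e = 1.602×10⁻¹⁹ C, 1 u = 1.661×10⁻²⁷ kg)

B does no work; ΔKE = |q|E d.
½mv_f² = ½mv₀² + |q|Ed = ½(6.644×10⁻²⁷)(4.33×10⁴)² + (3.204×10⁻¹⁹)(5200)(0.0554) ≈ 6.228×10⁻¹⁸ J + 9.230×10⁻¹⁷ J ≈ 9.853×10⁻¹⁷ J.
v_f = √(2·9.853×10⁻¹⁷/6.644×10⁻²⁷) ≈ 1.72×10⁵ m/s.

v_f ≈ 1.72×10⁵ m/s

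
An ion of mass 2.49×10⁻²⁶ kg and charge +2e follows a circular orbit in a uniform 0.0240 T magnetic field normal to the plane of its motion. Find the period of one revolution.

The cyclotron period depends only on m, q, B: T = 2πm/(|q|B).
T = 2π(2.49×10⁻²⁶)/((3.204×10⁻¹⁹)(0.0240)) ≈ 2.03×10⁻⁵ s.

T ≈ 2.03×10⁻⁵ s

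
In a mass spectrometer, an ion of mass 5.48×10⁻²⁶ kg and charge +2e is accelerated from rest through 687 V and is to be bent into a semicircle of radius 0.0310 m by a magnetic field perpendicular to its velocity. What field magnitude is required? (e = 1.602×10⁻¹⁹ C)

B ≈ 0.495 T

v = √(2|q|V/m) = √(2·3.204×10⁻¹⁹·687/5.48×10⁻²⁶) ≈ 8.963×10⁴ m/s.
B = mv/(|q|r) = (5.48×10⁻²⁶)(8.963×10⁴)/((3.204×10⁻¹⁹)(0.0310)) ≈ 0.495 T.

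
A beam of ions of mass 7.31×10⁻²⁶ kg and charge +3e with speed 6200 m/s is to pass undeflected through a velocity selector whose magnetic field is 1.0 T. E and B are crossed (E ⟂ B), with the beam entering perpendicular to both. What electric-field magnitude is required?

E = 6200 V/m

For straight-line motion qE = qvB, so E = vB.
E = 6200 × 1.0 = 6200 V/m.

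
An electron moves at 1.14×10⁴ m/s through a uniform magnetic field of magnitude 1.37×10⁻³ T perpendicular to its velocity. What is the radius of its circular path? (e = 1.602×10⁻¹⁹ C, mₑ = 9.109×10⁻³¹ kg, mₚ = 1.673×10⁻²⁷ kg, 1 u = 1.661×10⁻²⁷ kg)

The magnetic force provides the centripetal force: |q|vB = mv²/r.
r = mv/(|q|B) = (9.109×10⁻³¹)(1.14×10⁴)/((1.602×10⁻¹⁹)(1.37×10⁻³)) ≈ 4.73×10⁻⁵ m.

r ≈ 4.73×10⁻⁵ m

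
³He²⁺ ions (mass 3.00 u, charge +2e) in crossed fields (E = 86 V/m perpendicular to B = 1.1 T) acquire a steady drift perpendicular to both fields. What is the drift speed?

In crossed fields the guiding centre drifts at v_d = |E×B|/B² = E/B, independent of charge and mass.
v_d = 86/1.1 = 78 m/s.

v_d ≈ 78 m/s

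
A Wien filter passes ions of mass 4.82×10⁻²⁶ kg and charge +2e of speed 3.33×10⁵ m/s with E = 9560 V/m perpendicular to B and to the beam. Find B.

Balance of forces in the selector: qE = qvB ⇒ B = E/v.
B = 9560/3.33×10⁵ = 0.0287 T.

B = 0.0287 T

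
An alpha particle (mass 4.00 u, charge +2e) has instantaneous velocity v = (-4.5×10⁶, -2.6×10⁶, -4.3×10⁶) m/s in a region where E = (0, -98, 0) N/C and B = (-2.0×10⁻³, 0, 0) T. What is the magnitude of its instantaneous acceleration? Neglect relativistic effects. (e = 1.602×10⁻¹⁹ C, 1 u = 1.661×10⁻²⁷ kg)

v×B = (0, 8600, -5200) N/C.
E + v×B = (0, 8500, -5200) N/C.
F = q(E + v×B) = (3.204×10⁻¹⁹ C)·(0, 8500, -5200) = (0, 2.72×10⁻¹⁵, -1.67×10⁻¹⁵) N.
|a| = |F|/m = 3.193×10⁻¹⁵/6.644×10⁻²⁷ ≈ 4.81×10¹¹ m/s².

|a| ≈ 4.81×10¹¹ m/s²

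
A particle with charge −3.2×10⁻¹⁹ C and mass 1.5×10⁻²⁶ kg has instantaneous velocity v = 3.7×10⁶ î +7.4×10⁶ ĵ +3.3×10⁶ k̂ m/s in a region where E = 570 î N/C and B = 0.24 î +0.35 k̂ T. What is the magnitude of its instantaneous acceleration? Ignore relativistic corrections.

|a| ≈ 6.79×10¹³ m/s²

v×B = (2.59×10⁶, -5.03×10⁵, -1.78×10⁶) N/C.
E + v×B = (2.59×10⁶, -5.03×10⁵, -1.78×10⁶) N/C.
F = q(E + v×B) = (−3.2×10⁻¹⁹ C)·(2.59×10⁶, -5.03×10⁵, -1.78×10⁶) = (-8.29×10⁻¹³, 1.61×10⁻¹³, 5.68×10⁻¹³) N.
|a| = |F|/m = 1.018×10⁻¹²/1.5×10⁻²⁶ ≈ 6.79×10¹³ m/s².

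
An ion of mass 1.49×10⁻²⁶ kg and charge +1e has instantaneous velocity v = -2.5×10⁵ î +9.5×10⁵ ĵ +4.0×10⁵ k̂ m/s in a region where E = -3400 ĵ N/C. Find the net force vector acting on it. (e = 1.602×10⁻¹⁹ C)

F ≈ (0, -5.45×10⁻¹⁶, 0) N

Only an electric field acts, so F = qE = (1.602×10⁻¹⁹ C)·(0, -3400, 0) = (0, -5.45×10⁻¹⁶, 0) N.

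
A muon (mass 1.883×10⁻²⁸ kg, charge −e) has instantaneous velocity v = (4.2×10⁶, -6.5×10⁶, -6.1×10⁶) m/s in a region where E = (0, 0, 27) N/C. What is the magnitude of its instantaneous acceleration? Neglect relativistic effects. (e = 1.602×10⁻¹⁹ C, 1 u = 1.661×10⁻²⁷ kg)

|a| ≈ 2.30×10¹⁰ m/s²

Only an electric field acts, so F = qE = (−1.602×10⁻¹⁹ C)·(0, 0, 27.0) = (0, 0, -4.33×10⁻¹⁸) N.
|a| = |F|/m = 4.325×10⁻¹⁸/1.883×10⁻²⁸ ≈ 2.30×10¹⁰ m/s².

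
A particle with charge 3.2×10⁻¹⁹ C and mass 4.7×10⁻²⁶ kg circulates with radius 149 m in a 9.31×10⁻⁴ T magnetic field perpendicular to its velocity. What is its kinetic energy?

KE ≈ 2.10×10⁻¹⁴ J

v = |q|Br/m, then KE = ½mv² = (qBr)²/(2m).
v = (3.2×10⁻¹⁹)(9.31×10⁻⁴)(149)/4.7×10⁻²⁶ ≈ 9.445×10⁵ m/s.
KE = ½(4.7×10⁻²⁶)(9.445×10⁵)² ≈ 2.10×10⁻¹⁴ J.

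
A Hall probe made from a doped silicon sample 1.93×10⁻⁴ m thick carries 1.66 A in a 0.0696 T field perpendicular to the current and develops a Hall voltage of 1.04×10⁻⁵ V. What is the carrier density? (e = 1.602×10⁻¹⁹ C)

n ≈ 3.59×10²⁶ m⁻³

From V_H = IB/(n e t), n = IB/(V_H e t).
n = (1.66)(0.0696)/((1.04×10⁻⁵)(1.602×10⁻¹⁹)(1.93×10⁻⁴)) ≈ 3.59×10²⁶ m⁻³.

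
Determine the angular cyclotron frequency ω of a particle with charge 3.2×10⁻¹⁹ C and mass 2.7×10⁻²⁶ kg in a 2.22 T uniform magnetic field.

ω ≈ 2.63×10⁷ rad/s

ω = |q|B/m.
ω = (3.2×10⁻¹⁹)(2.22)/2.7×10⁻²⁶ ≈ 2.63×10⁷ rad/s.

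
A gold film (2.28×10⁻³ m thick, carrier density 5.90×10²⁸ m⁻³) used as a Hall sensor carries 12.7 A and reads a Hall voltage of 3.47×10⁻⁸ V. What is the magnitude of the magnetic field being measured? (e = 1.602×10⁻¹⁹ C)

From V_H = IB/(n e t), B = V_H n e t / I.
B = (3.47×10⁻⁸)(5.90×10²⁸)(1.602×10⁻¹⁹)(2.28×10⁻³)/12.7 ≈ 0.0589 T.

B ≈ 0.0589 T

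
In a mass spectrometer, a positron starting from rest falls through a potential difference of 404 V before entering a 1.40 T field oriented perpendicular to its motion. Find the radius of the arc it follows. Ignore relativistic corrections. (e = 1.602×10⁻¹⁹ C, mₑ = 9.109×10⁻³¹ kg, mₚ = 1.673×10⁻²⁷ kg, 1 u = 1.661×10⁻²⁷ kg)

Acceleration: |q|V = ½mv² ⇒ v = √(2|q|V/m) = √(2·1.602×10⁻¹⁹·404/9.109×10⁻³¹) ≈ 1.192×10⁷ m/s.
In the field: r = mv/(|q|B) = (9.109×10⁻³¹)(1.192×10⁷)/((1.602×10⁻¹⁹)(1.40)) ≈ 4.84×10⁻⁵ m.

r ≈ 4.84×10⁻⁵ m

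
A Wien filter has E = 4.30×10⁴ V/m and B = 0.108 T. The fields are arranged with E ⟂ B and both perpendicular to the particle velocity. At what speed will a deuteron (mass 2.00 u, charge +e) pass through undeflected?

Zero net Lorentz force requires |qE| = |q v×B|, i.e. E = vB.
v = E/B = 4.30×10⁴/0.108 = 3.98×10⁵ m/s.

v = 3.98×10⁵ m/s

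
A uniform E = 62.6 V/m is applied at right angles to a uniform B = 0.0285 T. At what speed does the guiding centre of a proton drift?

The E×B drift speed is v_d = E/B.
v_d = 62.6/0.0285 = 2200 m/s.

v_d ≈ 2200 m/s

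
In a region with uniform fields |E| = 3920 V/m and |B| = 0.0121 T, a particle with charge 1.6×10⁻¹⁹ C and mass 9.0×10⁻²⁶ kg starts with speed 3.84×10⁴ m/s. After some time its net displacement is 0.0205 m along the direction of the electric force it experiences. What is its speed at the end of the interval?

B does no work; ΔKE = |q|E d.
½mv_f² = ½mv₀² + |q|Ed = ½(9.0×10⁻²⁶)(3.84×10⁴)² + (1.6×10⁻¹⁹)(3920)(0.0205) ≈ 6.636×10⁻¹⁷ J + 1.286×10⁻¹⁷ J ≈ 7.921×10⁻¹⁷ J.
v_f = √(2·7.921×10⁻¹⁷/9.0×10⁻²⁶) ≈ 4.20×10⁴ m/s.

v_f ≈ 4.20×10⁴ m/s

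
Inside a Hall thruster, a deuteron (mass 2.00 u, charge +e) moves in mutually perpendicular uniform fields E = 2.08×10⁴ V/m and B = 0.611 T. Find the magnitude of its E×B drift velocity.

In crossed fields the guiding centre drifts at v_d = |E×B|/B² = E/B, independent of charge and mass.
v_d = 2.08×10⁴/0.611 = 3.40×10⁴ m/s.

v_d ≈ 3.40×10⁴ m/s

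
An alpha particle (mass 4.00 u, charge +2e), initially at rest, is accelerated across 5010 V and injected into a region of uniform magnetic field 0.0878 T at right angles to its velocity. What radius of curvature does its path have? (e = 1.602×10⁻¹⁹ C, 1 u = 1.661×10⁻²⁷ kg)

r ≈ 0.164 m

Acceleration: |q|V = ½mv² ⇒ v = √(2|q|V/m) = √(2·3.204×10⁻¹⁹·5010/6.644×10⁻²⁷) ≈ 6.951×10⁵ m/s.
In the field: r = mv/(|q|B) = (6.644×10⁻²⁷)(6.951×10⁵)/((3.204×10⁻¹⁹)(0.0878)) ≈ 0.164 m.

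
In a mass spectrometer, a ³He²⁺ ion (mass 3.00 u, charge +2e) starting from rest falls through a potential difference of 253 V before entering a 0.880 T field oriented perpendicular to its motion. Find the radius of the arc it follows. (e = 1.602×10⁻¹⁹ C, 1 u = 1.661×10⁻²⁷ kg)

Acceleration: |q|V = ½mv² ⇒ v = √(2|q|V/m) = √(2·3.204×10⁻¹⁹·253/4.983×10⁻²⁷) ≈ 1.804×10⁵ m/s.
In the field: r = mv/(|q|B) = (4.983×10⁻²⁷)(1.804×10⁵)/((3.204×10⁻¹⁹)(0.880)) ≈ 3.19×10⁻³ m.

r ≈ 3.19×10⁻³ m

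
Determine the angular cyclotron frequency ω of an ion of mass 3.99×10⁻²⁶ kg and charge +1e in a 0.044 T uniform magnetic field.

ω ≈ 1.8×10⁵ rad/s

ω = |q|B/m.
ω = (1.602×10⁻¹⁹)(0.044)/3.99×10⁻²⁶ ≈ 1.8×10⁵ rad/s.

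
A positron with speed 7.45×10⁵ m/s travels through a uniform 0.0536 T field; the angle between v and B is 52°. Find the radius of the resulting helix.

r ≈ 6.23×10⁻⁵ m

v⊥ = v sinθ = 7.45×10⁵·sin52° ≈ 5.871×10⁵ m/s.
r = m v⊥/(|q|B) = (9.109×10⁻³¹)(5.871×10⁵)/((1.602×10⁻¹⁹)(0.0536)) ≈ 6.23×10⁻⁵ m.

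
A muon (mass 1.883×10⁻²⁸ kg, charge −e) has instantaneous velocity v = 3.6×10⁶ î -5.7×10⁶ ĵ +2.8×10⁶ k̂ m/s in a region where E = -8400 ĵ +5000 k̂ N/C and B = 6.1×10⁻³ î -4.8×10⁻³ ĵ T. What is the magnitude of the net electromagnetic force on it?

|F| ≈ 4.42×10⁻¹⁵ N

v×B = (1.34×10⁴, 1.71×10⁴, 1.75×10⁴) N/C.
E + v×B = (1.34×10⁴, 8680, 2.25×10⁴) N/C.
F = q(E + v×B) = (−1.602×10⁻¹⁹ C)·(1.34×10⁴, 8680, 2.25×10⁴) = (-2.15×10⁻¹⁵, -1.39×10⁻¹⁵, -3.60×10⁻¹⁵) N.
|F| = 4.42×10⁻¹⁵ N.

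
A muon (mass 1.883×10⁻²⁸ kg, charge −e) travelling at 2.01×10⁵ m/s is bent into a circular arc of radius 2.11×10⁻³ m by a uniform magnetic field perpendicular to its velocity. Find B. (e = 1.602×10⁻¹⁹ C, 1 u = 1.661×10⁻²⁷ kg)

B ≈ 0.112 T

From |q|vB = mv²/r, B = mv/(|q|r).
B = (1.883×10⁻²⁸)(2.01×10⁵)/((1.602×10⁻¹⁹)(2.11×10⁻³)) ≈ 0.112 T.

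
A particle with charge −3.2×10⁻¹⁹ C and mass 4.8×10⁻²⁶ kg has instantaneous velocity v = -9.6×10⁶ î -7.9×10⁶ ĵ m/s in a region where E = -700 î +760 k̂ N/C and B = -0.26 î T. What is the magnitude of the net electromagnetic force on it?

|F| ≈ 6.57×10⁻¹³ N

v×B = (0, 0, -2.05×10⁶) N/C.
E + v×B = (-700, 0, -2.05×10⁶) N/C.
F = q(E + v×B) = (−3.2×10⁻¹⁹ C)·(-700, 0, -2.05×10⁶) = (2.24×10⁻¹⁶, 0, 6.57×10⁻¹³) N.
|F| = 6.57×10⁻¹³ N.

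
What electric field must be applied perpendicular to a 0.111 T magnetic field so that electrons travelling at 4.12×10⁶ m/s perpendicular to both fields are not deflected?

E = 4.57×10⁵ V/m

For straight-line motion qE = qvB, so E = vB.
E = 4.12×10⁶ × 0.111 = 4.57×10⁵ V/m.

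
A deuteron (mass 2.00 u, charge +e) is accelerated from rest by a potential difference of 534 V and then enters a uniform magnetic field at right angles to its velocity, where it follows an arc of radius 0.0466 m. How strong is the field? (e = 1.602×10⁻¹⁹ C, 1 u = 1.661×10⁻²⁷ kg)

v = √(2|q|V/m) = √(2·1.602×10⁻¹⁹·534/3.322×10⁻²⁷) ≈ 2.269×10⁵ m/s.
B = mv/(|q|r) = (3.322×10⁻²⁷)(2.269×10⁵)/((1.602×10⁻¹⁹)(0.0466)) ≈ 0.101 T.

B ≈ 0.101 T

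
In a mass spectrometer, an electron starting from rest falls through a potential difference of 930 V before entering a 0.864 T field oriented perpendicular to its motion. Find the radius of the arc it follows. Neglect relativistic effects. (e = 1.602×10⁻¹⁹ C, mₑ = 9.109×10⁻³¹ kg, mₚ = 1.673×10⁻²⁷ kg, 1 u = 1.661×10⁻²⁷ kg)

r ≈ 1.19×10⁻⁴ m

Acceleration: |q|V = ½mv² ⇒ v = √(2|q|V/m) = √(2·1.602×10⁻¹⁹·930/9.109×10⁻³¹) ≈ 1.809×10⁷ m/s.
In the field: r = mv/(|q|B) = (9.109×10⁻³¹)(1.809×10⁷)/((1.602×10⁻¹⁹)(0.864)) ≈ 1.19×10⁻⁴ m.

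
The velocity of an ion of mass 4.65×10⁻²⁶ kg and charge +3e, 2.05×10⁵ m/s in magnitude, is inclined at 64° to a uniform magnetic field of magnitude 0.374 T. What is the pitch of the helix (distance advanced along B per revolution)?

p ≈ 0.146 m

v∥ = v cosθ = 2.05×10⁵·cos64° ≈ 8.987×10⁴ m/s.
T = 2πm/(|q|B) = 2π(4.65×10⁻²⁶)/((4.806×10⁻¹⁹)(0.374)) ≈ 1.625×10⁻⁶ s.
pitch = v∥ T = (8.987×10⁴)(1.625×10⁻⁶) ≈ 0.146 m.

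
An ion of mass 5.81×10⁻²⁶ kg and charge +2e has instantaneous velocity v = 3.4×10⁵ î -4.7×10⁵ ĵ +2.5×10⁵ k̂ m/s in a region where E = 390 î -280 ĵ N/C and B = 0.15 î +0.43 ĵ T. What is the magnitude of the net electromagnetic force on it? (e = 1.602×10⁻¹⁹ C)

|F| ≈ 7.84×10⁻¹⁴ N

v×B = (-1.08×10⁵, 3.75×10⁴, 2.17×10⁵) N/C.
E + v×B = (-1.07×10⁵, 3.72×10⁴, 2.17×10⁵) N/C.
F = q(E + v×B) = (3.204×10⁻¹⁹ C)·(-1.07×10⁵, 3.72×10⁴, 2.17×10⁵) = (-3.43×10⁻¹⁴, 1.19×10⁻¹⁴, 6.94×10⁻¹⁴) N.
|F| = 7.84×10⁻¹⁴ N.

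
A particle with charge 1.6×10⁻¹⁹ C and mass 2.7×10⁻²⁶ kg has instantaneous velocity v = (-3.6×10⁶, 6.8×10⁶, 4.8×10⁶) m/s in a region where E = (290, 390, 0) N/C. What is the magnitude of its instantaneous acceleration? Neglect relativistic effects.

|a| ≈ 2.88×10⁹ m/s²

Only an electric field acts, so F = qE = (1.6×10⁻¹⁹ C)·(290, 390, 0) = (4.64×10⁻¹⁷, 6.24×10⁻¹⁷, 0) N.
|a| = |F|/m = 7.776×10⁻¹⁷/2.7×10⁻²⁶ ≈ 2.88×10⁹ m/s².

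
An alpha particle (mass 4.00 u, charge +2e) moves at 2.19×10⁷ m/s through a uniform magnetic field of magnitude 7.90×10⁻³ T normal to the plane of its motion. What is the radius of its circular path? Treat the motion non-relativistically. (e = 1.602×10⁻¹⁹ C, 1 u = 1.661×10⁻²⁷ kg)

r ≈ 57.5 m

The magnetic force provides the centripetal force: |q|vB = mv²/r.
r = mv/(|q|B) = (6.644×10⁻²⁷)(2.19×10⁷)/((3.204×10⁻¹⁹)(7.90×10⁻³)) ≈ 57.5 m.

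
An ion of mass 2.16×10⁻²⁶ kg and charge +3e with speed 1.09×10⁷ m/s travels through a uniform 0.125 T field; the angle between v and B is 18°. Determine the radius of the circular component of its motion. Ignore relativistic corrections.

r ≈ 1.21 m

v⊥ = v sinθ = 1.09×10⁷·sin18° ≈ 3.368×10⁶ m/s.
r = m v⊥/(|q|B) = (2.16×10⁻²⁶)(3.368×10⁶)/((4.806×10⁻¹⁹)(0.125)) ≈ 1.21 m.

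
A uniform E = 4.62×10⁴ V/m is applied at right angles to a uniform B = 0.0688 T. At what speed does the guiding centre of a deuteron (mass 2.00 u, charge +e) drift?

In crossed fields the guiding centre drifts at v_d = |E×B|/B² = E/B, independent of charge and mass.
v_d = 4.62×10⁴/0.0688 = 6.72×10⁵ m/s.

v_d ≈ 6.72×10⁵ m/s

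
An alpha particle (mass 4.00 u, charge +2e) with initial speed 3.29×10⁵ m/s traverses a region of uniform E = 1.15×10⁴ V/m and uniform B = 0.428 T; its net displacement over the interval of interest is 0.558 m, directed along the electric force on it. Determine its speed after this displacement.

B does no work; ΔKE = |q|E d.
½mv_f² = ½mv₀² + |q|Ed = ½(6.644×10⁻²⁷)(3.29×10⁵)² + (3.204×10⁻¹⁹)(1.15×10⁴)(0.558) ≈ 3.596×10⁻¹⁶ J + 2.056×10⁻¹⁵ J ≈ 2.416×10⁻¹⁵ J.
v_f = √(2·2.416×10⁻¹⁵/6.644×10⁻²⁷) ≈ 8.53×10⁵ m/s.

v_f ≈ 8.53×10⁵ m/s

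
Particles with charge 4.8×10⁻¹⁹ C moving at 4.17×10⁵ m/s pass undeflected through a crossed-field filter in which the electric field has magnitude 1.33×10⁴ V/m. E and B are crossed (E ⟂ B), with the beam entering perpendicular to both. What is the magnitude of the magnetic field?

B = 0.0319 T

Balance of forces in the selector: qE = qvB ⇒ B = E/v.
B = 1.33×10⁴/4.17×10⁵ = 0.0319 T.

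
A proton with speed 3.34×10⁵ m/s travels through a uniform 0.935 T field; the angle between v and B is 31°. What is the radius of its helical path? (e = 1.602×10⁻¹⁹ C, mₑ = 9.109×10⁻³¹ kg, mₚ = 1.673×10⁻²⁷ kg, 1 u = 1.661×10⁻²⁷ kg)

r ≈ 1.92×10⁻³ m

v⊥ = v sinθ = 3.34×10⁵·sin31° ≈ 1.720×10⁵ m/s.
r = m v⊥/(|q|B) = (1.673×10⁻²⁷)(1.720×10⁵)/((1.602×10⁻¹⁹)(0.935)) ≈ 1.92×10⁻³ m.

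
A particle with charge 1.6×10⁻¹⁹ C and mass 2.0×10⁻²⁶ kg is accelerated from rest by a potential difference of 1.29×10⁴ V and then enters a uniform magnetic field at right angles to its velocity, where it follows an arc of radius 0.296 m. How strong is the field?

v = √(2|q|V/m) = √(2·1.6×10⁻¹⁹·1.29×10⁴/2.0×10⁻²⁶) ≈ 4.543×10⁵ m/s.
B = mv/(|q|r) = (2.0×10⁻²⁶)(4.543×10⁵)/((1.6×10⁻¹⁹)(0.296)) ≈ 0.192 T.

B ≈ 0.192 T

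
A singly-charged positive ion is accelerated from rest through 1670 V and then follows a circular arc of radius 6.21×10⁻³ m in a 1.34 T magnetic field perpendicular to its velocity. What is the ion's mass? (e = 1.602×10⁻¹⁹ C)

m ≈ 3.32×10⁻²⁷ kg

Combine |q|V = ½mv² and r = mv/(|q|B): eliminate v to get m = qB²r²/(2V).
m = (1.602×10⁻¹⁹)(1.34)²(6.21×10⁻³)²/(2·1670) ≈ 3.32×10⁻²⁷ kg.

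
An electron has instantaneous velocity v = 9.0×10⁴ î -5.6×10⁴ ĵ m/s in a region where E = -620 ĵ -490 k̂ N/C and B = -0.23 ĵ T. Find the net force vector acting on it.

v×B = (0, 0, -2.07×10⁴) N/C.
E + v×B = (0, -620, -2.12×10⁴) N/C.
F = q(E + v×B) = (−1.602×10⁻¹⁹ C)·(0, -620, -2.12×10⁴) = (0, 9.93×10⁻¹⁷, 3.39×10⁻¹⁵) N.

F ≈ (0, 9.93×10⁻¹⁷, 3.39×10⁻¹⁵) N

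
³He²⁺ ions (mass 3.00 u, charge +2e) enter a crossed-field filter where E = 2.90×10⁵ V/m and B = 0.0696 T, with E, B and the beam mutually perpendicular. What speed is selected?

Zero net Lorentz force requires |qE| = |q v×B|, i.e. E = vB.
v = E/B = 2.90×10⁵/0.0696 = 4.17×10⁶ m/s.

v = 4.17×10⁶ m/s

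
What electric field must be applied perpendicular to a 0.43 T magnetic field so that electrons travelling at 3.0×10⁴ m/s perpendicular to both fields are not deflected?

For straight-line motion qE = qvB, so E = vB.
E = 3.0×10⁴ × 0.43 = 1.3×10⁴ V/m.

E = 1.3×10⁴ V/m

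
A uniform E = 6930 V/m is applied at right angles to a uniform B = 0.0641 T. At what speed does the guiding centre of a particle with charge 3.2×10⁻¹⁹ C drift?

v_d ≈ 1.08×10⁵ m/s

The steady drift has the magnetic force balancing the electric force, so v_d = E/B.
v_d = 6930/0.0641 = 1.08×10⁵ m/s.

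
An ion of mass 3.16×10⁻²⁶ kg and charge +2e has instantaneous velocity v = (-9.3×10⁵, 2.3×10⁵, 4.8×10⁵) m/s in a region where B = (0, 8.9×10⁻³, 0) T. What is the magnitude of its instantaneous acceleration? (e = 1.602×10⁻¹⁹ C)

v×B = (-4270, 0, -8280) N/C.
F = q v×B = (3.204×10⁻¹⁹ C)·(-4270, 0, -8280) = (-1.37×10⁻¹⁵, 0, -2.65×10⁻¹⁵) N.
|a| = |F|/m = 2.984×10⁻¹⁵/3.16×10⁻²⁶ ≈ 9.44×10¹⁰ m/s².

|a| ≈ 9.44×10¹⁰ m/s²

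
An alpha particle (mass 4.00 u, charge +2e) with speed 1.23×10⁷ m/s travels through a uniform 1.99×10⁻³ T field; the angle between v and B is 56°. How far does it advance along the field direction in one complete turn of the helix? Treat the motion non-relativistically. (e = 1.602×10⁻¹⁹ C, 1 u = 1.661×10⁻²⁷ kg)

v∥ = v cosθ = 1.23×10⁷·cos56° ≈ 6.878×10⁶ m/s.
T = 2πm/(|q|B) = 2π(6.644×10⁻²⁷)/((3.204×10⁻¹⁹)(1.99×10⁻³)) ≈ 6.547×10⁻⁵ s.
pitch = v∥ T = (6.878×10⁶)(6.547×10⁻⁵) ≈ 450 m.

p ≈ 450 m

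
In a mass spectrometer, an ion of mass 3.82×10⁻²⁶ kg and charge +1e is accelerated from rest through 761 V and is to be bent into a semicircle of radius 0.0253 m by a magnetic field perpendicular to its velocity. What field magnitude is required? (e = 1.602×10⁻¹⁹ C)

B ≈ 0.753 T

v = √(2|q|V/m) = √(2·1.602×10⁻¹⁹·761/3.82×10⁻²⁶) ≈ 7.989×10⁴ m/s.
B = mv/(|q|r) = (3.82×10⁻²⁶)(7.989×10⁴)/((1.602×10⁻¹⁹)(0.0253)) ≈ 0.753 T.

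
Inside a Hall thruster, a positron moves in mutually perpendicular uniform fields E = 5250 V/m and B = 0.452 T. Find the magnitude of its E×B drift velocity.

v_d ≈ 1.16×10⁴ m/s

The steady drift has the magnetic force balancing the electric force, so v_d = E/B.
v_d = 5250/0.452 = 1.16×10⁴ m/s.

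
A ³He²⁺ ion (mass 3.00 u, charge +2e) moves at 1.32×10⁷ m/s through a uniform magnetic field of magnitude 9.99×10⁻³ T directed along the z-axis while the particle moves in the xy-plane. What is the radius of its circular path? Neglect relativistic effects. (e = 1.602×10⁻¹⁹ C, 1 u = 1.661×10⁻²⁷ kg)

r ≈ 20.5 m

The magnetic force provides the centripetal force: |q|vB = mv²/r.
r = mv/(|q|B) = (4.983×10⁻²⁷)(1.32×10⁷)/((3.204×10⁻¹⁹)(9.99×10⁻³)) ≈ 20.5 m.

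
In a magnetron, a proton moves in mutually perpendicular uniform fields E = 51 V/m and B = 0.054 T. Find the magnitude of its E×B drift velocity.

v_d ≈ 940 m/s

The steady drift has the magnetic force balancing the electric force, so v_d = E/B.
v_d = 51/0.054 = 940 m/s.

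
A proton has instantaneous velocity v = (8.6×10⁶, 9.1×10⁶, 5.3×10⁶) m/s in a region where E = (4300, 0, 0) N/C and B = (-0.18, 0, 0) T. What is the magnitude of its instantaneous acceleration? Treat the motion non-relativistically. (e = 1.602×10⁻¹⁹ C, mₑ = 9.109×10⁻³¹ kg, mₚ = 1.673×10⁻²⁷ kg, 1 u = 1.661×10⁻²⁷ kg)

|a| ≈ 1.82×10¹⁴ m/s²

v×B = (0, -9.54×10⁵, 1.64×10⁶) N/C.
E + v×B = (4300, -9.54×10⁵, 1.64×10⁶) N/C.
F = q(E + v×B) = (1.602×10⁻¹⁹ C)·(4300, -9.54×10⁵, 1.64×10⁶) = (6.89×10⁻¹⁶, -1.53×10⁻¹³, 2.62×10⁻¹³) N.
|a| = |F|/m = 3.037×10⁻¹³/1.673×10⁻²⁷ ≈ 1.82×10¹⁴ m/s².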